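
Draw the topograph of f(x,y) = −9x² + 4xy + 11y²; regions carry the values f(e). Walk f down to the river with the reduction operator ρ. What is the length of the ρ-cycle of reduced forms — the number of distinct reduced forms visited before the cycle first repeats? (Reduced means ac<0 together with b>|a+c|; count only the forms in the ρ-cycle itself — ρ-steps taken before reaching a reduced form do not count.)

D = 412, ⌊√D⌋ = 20
river: ρ → (11,18,-2)
river: ρ → (-2,18,11)
river: ρ → (11,4,-9)
river: ρ → (-9,14,6)
river: ρ → (6,10,-13)
river: ρ → (-13,16,3)
river: ρ → (3,20,-1)
river: ρ → (-1,20,3)
river: ρ → (3,16,-13)
river: ρ → (-13,10,6)
river: ρ → (6,14,-9)
river: ρ → (-9,4,11)
ρ-cycle length = 12 (tail of 0 descent steps not counted)

12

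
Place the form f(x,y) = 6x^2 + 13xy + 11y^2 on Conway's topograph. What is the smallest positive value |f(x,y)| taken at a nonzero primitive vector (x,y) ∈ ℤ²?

translate: b→1 (≡13 mod 12), so (6,13,11)→(6,1,4)
flip: (6,1,4)→(4,-1,6)
reduced (well bottom): (4,-1,6) with a≤c, −a<b≤a
well minimum = a = 4

4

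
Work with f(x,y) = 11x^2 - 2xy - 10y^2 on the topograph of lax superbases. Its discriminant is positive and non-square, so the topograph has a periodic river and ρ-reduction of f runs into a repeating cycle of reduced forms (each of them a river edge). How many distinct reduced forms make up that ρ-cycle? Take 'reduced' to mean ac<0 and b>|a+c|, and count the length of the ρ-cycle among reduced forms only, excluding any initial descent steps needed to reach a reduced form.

D = 444, ⌊√D⌋ = 21
descent: ρ → (-10,2,11)  [lands on river]
river: ρ → (11,20,-1)
river: ρ → (-1,20,11)
river: ρ → (11,2,-10)
river: ρ → (-10,18,3)
river: ρ → (3,18,-10)
ρ-cycle length = 6 (tail of 1 descent step not counted)

6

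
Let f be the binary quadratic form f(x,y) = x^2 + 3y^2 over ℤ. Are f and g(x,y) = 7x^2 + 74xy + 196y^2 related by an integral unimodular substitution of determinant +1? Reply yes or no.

D₁ = -12, D₂ = -12
f: reduced (well bottom): (1,0,3) with a≤c, −a<b≤a
g: translate: b→4 (≡74 mod 14), so (7,74,196)→(7,4,1)
g: flip: (7,4,1)→(1,-4,7)
g: translate: b→0 (≡-4 mod 2), so (1,-4,7)→(1,0,3)
g: reduced (well bottom): (1,0,3) with a≤c, −a<b≤a
reduced forms (1, 0, 3) vs (1, 0, 3) ⇒ equivalent

yes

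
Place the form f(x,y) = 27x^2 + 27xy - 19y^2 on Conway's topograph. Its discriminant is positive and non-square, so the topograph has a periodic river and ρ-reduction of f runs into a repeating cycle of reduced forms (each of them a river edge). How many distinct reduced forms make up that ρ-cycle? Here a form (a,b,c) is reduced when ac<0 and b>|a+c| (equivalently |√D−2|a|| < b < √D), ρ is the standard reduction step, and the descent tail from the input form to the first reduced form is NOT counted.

D = 2781, ⌊√D⌋ = 52
river: ρ → (-19,49,5)
river: ρ → (5,51,-9)
river: ρ → (-9,39,35)
river: ρ → (35,31,-13)
river: ρ → (-13,47,11)
river: ρ → (11,41,-25)
river: ρ → (-25,9,27)
river: ρ → (27,45,-7)
river: ρ → (-7,39,45)
river: ρ → (45,51,-1)
river: ρ → (-1,51,45)
river: ρ → (45,39,-7)
river: ρ → (-7,45,27)
river: ρ → (27,9,-25)
river: ρ → (-25,41,11)
river: ρ → (11,47,-13)
river: ρ → (-13,31,35)
river: ρ → (35,39,-9)
river: ρ → (-9,51,5)
river: ρ → (5,49,-19)
river: ρ → (-19,27,27)
river: ρ → (27,27,-19)
ρ-cycle length = 22 (tail of 0 descent steps not counted)

22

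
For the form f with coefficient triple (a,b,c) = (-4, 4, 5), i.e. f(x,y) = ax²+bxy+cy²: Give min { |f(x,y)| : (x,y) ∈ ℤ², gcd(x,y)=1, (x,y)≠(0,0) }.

river: ρ → (5,6,-3)
river: ρ → (-3,6,5)
river: ρ → (5,4,-4)
river: ρ → (-4,4,5)
closes: descent 0, river 4
min |a| on river = 3

3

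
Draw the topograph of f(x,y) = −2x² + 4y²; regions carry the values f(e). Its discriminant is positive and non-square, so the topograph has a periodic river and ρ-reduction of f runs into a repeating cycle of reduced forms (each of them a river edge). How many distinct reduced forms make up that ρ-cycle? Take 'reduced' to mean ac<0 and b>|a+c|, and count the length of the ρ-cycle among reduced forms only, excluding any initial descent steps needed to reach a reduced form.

D = 32, ⌊√D⌋ = 5
descent: ρ → (4,0,-2)
descent: ρ → (-2,4,2)  [lands on river]
river: ρ → (2,4,-2)
ρ-cycle length = 2 (tail of 2 descent steps not counted)

2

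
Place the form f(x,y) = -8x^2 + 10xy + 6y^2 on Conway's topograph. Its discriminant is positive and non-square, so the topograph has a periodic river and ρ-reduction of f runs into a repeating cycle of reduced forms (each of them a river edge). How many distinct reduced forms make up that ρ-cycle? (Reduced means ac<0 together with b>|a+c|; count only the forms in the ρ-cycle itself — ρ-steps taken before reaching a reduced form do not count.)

D = 292, ⌊√D⌋ = 17
river: ρ → (6,14,-4)
river: ρ → (-4,10,12)
river: ρ → (12,14,-2)
river: ρ → (-2,14,12)
river: ρ → (12,10,-4)
river: ρ → (-4,14,6)
river: ρ → (6,10,-8)
river: ρ → (-8,6,8)
river: ρ → (8,10,-6)
river: ρ → (-6,14,4)
river: ρ → (4,10,-12)
river: ρ → (-12,14,2)
river: ρ → (2,14,-12)
river: ρ → (-12,10,4)
river: ρ → (4,14,-6)
river: ρ → (-6,10,8)
river: ρ → (8,6,-8)
river: ρ → (-8,10,6)
ρ-cycle length = 18 (tail of 0 descent steps not counted)

18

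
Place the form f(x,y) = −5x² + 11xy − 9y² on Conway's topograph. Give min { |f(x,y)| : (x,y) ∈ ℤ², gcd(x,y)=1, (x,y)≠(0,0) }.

translate: b→-1 (≡-11 mod 10), so (5,-11,9)→(5,-1,3)
flip: (5,-1,3)→(3,1,5)
reduced (well bottom): (3,1,5) with a≤c, −a<b≤a
well minimum |f| = |-3| = 3 (negative-definite)

3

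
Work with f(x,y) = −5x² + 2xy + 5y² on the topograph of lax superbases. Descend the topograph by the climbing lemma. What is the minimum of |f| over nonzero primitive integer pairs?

river: ρ → (5,8,-2)
river: ρ → (-2,8,5)
river: ρ → (5,2,-5)
river: ρ → (-5,8,2)
river: ρ → (2,8,-5)
river: ρ → (-5,2,5)
closes: descent 0, river 6
min |a| on river = 2

2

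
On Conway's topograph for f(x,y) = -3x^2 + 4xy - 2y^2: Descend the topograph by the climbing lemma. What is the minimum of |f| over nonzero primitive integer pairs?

translate: b→2 (≡-4 mod 6), so (3,-4,2)→(3,2,1)
flip: (3,2,1)→(1,-2,3)
translate: b→0 (≡-2 mod 2), so (1,-2,3)→(1,0,2)
reduced (well bottom): (1,0,2) with a≤c, −a<b≤a
well minimum |f| = |-1| = 1 (negative-definite)

1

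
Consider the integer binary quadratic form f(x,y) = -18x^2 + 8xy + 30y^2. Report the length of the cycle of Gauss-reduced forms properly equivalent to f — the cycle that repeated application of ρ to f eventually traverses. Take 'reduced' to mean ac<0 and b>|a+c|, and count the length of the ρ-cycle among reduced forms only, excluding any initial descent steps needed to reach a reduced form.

D = 2224, ⌊√D⌋ = 47
descent: ρ → (30,-8,-18)
descent: ρ → (-18,44,4)  [lands on river]
river: ρ → (4,44,-18)
river: ρ → (-18,28,20)
river: ρ → (20,12,-26)
river: ρ → (-26,40,6)
river: ρ → (6,44,-12)
river: ρ → (-12,28,30)
river: ρ → (30,32,-10)
river: ρ → (-10,28,36)
river: ρ → (36,44,-2)
river: ρ → (-2,44,36)
river: ρ → (36,28,-10)
river: ρ → (-10,32,30)
river: ρ → (30,28,-12)
river: ρ → (-12,44,6)
river: ρ → (6,40,-26)
river: ρ → (-26,12,20)
river: ρ → (20,28,-18)
ρ-cycle length = 18 (tail of 2 descent steps not counted)

18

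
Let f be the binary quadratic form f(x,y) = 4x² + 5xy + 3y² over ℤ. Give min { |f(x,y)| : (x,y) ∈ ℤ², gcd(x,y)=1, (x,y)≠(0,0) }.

translate: b→-3 (≡5 mod 8), so (4,5,3)→(4,-3,2)
flip: (4,-3,2)→(2,3,4)
translate: b→-1 (≡3 mod 4), so (2,3,4)→(2,-1,3)
reduced (well bottom): (2,-1,3) with a≤c, −a<b≤a
well minimum = a = 2

2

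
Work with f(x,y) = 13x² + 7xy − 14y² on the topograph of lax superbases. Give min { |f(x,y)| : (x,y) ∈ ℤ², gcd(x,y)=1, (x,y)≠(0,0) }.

river: ρ → (-14,21,6)
river: ρ → (6,27,-2)
river: ρ → (-2,25,19)
river: ρ → (19,13,-8)
river: ρ → (-8,19,13)
river: ρ → (13,7,-14)
closes: descent 0, river 6
min |a| on river = 2

2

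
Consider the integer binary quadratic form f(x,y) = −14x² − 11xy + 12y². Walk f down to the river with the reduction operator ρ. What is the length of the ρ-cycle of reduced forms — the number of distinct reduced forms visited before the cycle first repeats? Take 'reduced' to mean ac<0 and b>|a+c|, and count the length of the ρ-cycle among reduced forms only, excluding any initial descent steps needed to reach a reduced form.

D = 793, ⌊√D⌋ = 28
descent: ρ → (12,11,-14)  [lands on river]
river: ρ → (-14,17,9)
river: ρ → (9,19,-12)
river: ρ → (-12,5,16)
river: ρ → (16,27,-1)
river: ρ → (-1,27,16)
river: ρ → (16,5,-12)
river: ρ → (-12,19,9)
river: ρ → (9,17,-14)
river: ρ → (-14,11,12)
river: ρ → (12,13,-13)
river: ρ → (-13,13,12)
ρ-cycle length = 12 (tail of 1 descent step not counted)

12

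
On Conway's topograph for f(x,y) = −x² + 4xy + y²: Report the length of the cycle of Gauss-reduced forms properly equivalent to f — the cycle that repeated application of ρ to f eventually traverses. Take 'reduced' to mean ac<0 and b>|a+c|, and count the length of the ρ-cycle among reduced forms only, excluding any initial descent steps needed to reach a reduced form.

D = 20, ⌊√D⌋ = 4
river: ρ → (1,4,-1)
river: ρ → (-1,4,1)
ρ-cycle length = 2 (tail of 0 descent steps not counted)

2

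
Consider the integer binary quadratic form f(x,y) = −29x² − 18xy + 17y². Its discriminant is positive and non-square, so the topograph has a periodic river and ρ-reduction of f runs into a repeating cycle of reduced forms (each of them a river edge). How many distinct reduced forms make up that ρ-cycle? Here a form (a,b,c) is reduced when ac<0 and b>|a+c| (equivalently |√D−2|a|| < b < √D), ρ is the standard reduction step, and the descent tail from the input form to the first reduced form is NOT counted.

D = 2296, ⌊√D⌋ = 47
descent: ρ → (17,18,-29)  [lands on river]
river: ρ → (-29,40,6)
river: ρ → (6,44,-15)
river: ρ → (-15,46,3)
river: ρ → (3,44,-30)
river: ρ → (-30,16,17)
ρ-cycle length = 6 (tail of 1 descent step not counted)

6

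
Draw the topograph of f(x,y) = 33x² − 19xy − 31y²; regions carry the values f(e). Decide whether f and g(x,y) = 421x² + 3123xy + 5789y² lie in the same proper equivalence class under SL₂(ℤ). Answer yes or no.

D₁ = 4453, D₂ = 4453
river cycle of f (length 22): (-31, 19, 33), (33, 47, -17), (-17, 55, 21), (21, 29, -43), (-43, 57, 7), (7, 55, -51), (-51, 47, 11), (11, 63, -11), (-11, 47, 51), (51, 55, -7), … (12 more)
river cycle of g (length 22): (33, 47, -17), (-17, 55, 21), (21, 29, -43), (-43, 57, 7), (7, 55, -51), (-51, 47, 11), (11, 63, -11), (-11, 47, 51), (51, 55, -7), (-7, 57, 43), … (12 more)
cycles coincide ⇒ equivalent

yes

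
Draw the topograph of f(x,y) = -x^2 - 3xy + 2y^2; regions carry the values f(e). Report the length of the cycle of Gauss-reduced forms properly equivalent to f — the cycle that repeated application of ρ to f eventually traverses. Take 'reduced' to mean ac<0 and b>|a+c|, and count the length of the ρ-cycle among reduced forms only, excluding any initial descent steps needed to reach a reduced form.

D = 17, ⌊√D⌋ = 4
descent: ρ → (2,3,-1)  [lands on river]
river: ρ → (-1,3,2)
river: ρ → (2,1,-2)
river: ρ → (-2,3,1)
river: ρ → (1,3,-2)
river: ρ → (-2,1,2)
ρ-cycle length = 6 (tail of 1 descent step not counted)

6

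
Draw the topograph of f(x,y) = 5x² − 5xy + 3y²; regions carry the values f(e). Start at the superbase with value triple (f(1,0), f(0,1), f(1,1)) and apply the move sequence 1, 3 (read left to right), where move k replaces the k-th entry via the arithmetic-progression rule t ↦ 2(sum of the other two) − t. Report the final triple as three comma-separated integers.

start (5,3,3) = (f(1,0),f(0,1),f(1,1))
replace slot 1: 2·(3+3) − 5 = 7 → (7,3,3)
replace slot 3: 2·(7+3) − 3 = 17 → (7,3,17)

7,3,17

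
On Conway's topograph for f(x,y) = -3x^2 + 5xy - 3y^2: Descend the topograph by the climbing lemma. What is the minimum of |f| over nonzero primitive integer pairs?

translate: b→1 (≡-5 mod 6), so (3,-5,3)→(3,1,1)
flip: (3,1,1)→(1,-1,3)
translate: b→1 (≡-1 mod 2), so (1,-1,3)→(1,1,3)
reduced (well bottom): (1,1,3) with a≤c, −a<b≤a
well minimum |f| = |-1| = 1 (negative-definite)

1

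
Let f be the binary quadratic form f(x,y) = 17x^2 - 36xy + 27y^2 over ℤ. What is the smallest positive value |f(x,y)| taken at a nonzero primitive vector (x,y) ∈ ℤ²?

translate: b→-2 (≡-36 mod 34), so (17,-36,27)→(17,-2,8)
flip: (17,-2,8)→(8,2,17)
reduced (well bottom): (8,2,17) with a≤c, −a<b≤a
well minimum = a = 8

8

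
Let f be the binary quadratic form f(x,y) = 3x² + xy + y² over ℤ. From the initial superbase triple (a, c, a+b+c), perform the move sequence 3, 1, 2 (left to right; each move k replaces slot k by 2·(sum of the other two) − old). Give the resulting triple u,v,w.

start (3,1,5) = (f(1,0),f(0,1),f(1,1))
replace slot 3: 2·(3+1) − 5 = 3 → (3,1,3)
replace slot 1: 2·(1+3) − 3 = 5 → (5,1,3)
replace slot 2: 2·(5+3) − 1 = 15 → (5,15,3)

5,15,3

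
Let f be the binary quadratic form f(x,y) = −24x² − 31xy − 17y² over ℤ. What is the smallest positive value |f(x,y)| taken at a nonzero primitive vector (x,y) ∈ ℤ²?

translate: b→-17 (≡31 mod 48), so (24,31,17)→(24,-17,10)
flip: (24,-17,10)→(10,17,24)
translate: b→-3 (≡17 mod 20), so (10,17,24)→(10,-3,17)
reduced (well bottom): (10,-3,17) with a≤c, −a<b≤a
well minimum |f| = |-10| = 10 (negative-definite)

10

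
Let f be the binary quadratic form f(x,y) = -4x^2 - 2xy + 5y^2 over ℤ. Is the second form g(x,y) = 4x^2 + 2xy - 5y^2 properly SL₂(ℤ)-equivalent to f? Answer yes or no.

D₁ = 84, D₂ = 84
river cycle of f (length 6): (5, 2, -4), (-4, 6, 3), (3, 6, -4), (-4, 2, 5), (5, 8, -1), (-1, 8, 5)
river cycle of g (length 6): (-5, 8, 1), (1, 8, -5), (-5, 2, 4), (4, 6, -3), (-3, 6, 4), (4, 2, -5)
cycles differ ⇒ inequivalent

no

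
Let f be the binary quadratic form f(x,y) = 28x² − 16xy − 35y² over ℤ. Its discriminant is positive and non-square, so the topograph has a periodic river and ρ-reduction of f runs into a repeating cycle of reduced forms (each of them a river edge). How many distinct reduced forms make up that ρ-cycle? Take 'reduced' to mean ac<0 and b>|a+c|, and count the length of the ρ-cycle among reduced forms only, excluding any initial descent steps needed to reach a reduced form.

D = 4176, ⌊√D⌋ = 64
descent: ρ → (-35,16,28)  [lands on river]
river: ρ → (28,40,-23)
river: ρ → (-23,52,16)
river: ρ → (16,44,-35)
river: ρ → (-35,26,25)
river: ρ → (25,24,-36)
river: ρ → (-36,48,13)
river: ρ → (13,56,-20)
river: ρ → (-20,64,1)
river: ρ → (1,64,-20)
river: ρ → (-20,56,13)
river: ρ → (13,48,-36)
river: ρ → (-36,24,25)
river: ρ → (25,26,-35)
river: ρ → (-35,44,16)
river: ρ → (16,52,-23)
river: ρ → (-23,40,28)
river: ρ → (28,16,-35)
river: ρ → (-35,54,9)
river: ρ → (9,54,-35)
ρ-cycle length = 20 (tail of 1 descent step not counted)

20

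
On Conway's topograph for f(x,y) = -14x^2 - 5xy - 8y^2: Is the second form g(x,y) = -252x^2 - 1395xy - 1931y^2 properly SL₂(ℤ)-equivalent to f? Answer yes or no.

D₁ = -423, D₂ = -423
f is negative-definite; reduce −f:
−f: flip: (14,5,8)→(8,-5,14)
−f: reduced (well bottom): (8,-5,14) with a≤c, −a<b≤a
flip sign back: reduced form of f is (-8,5,-14)
g is negative-definite; reduce −g:
−g: translate: b→-117 (≡1395 mod 504), so (252,1395,1931)→(252,-117,14)
−g: flip: (252,-117,14)→(14,117,252)
−g: translate: b→5 (≡117 mod 28), so (14,117,252)→(14,5,8)
−g: flip: (14,5,8)→(8,-5,14)
−g: reduced (well bottom): (8,-5,14) with a≤c, −a<b≤a
flip sign back: reduced form of g is (-8,5,-14)
reduced forms (-8, 5, -14) vs (-8, 5, -14) ⇒ equivalent

yes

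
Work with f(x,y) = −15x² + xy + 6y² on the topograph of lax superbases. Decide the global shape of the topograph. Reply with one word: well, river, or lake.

D = b²−4ac = 1² − 4·(-15)·6 = 361
D = 19² is a perfect square ⇒ form factors over ℤ ⇒ lakes

lake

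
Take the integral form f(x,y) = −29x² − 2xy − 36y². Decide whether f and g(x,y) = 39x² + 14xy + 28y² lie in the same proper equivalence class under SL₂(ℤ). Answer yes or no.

D₁ = -4172, D₂ = -4172
f is negative-definite; reduce −f:
−f: reduced (well bottom): (29,2,36) with a≤c, −a<b≤a
flip sign back: reduced form of f is (-29,-2,-36)
g: flip: (39,14,28)→(28,-14,39)
g: reduced (well bottom): (28,-14,39) with a≤c, −a<b≤a
reduced forms (-29, -2, -36) vs (28, -14, 39) ⇒ inequivalent

no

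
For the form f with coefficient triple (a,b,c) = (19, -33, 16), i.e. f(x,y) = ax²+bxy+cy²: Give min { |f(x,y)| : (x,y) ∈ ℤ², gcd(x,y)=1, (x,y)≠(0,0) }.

translate: b→5 (≡-33 mod 38), so (19,-33,16)→(19,5,2)
flip: (19,5,2)→(2,-5,19)
translate: b→-1 (≡-5 mod 4), so (2,-5,19)→(2,-1,16)
reduced (well bottom): (2,-1,16) with a≤c, −a<b≤a
well minimum = a = 2

2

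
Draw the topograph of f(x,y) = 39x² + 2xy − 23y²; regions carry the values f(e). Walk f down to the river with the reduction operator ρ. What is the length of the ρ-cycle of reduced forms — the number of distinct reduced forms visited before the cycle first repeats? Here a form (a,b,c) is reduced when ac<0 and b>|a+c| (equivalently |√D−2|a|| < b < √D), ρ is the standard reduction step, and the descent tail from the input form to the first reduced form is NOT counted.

D = 3592, ⌊√D⌋ = 59
descent: ρ → (-23,44,18)  [lands on river]
river: ρ → (18,28,-39)
river: ρ → (-39,50,7)
river: ρ → (7,48,-46)
river: ρ → (-46,44,9)
river: ρ → (9,46,-41)
river: ρ → (-41,36,14)
river: ρ → (14,48,-23)
ρ-cycle length = 8 (tail of 1 descent step not counted)

8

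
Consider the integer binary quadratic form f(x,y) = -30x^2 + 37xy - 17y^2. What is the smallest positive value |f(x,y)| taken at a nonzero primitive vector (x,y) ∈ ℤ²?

translate: b→23 (≡-37 mod 60), so (30,-37,17)→(30,23,10)
flip: (30,23,10)→(10,-23,30)
translate: b→-3 (≡-23 mod 20), so (10,-23,30)→(10,-3,17)
reduced (well bottom): (10,-3,17) with a≤c, −a<b≤a
well minimum |f| = |-10| = 10 (negative-definite)

10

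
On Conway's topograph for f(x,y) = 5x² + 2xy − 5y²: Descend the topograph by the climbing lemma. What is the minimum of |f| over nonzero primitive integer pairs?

river: ρ → (-5,8,2)
river: ρ → (2,8,-5)
river: ρ → (-5,2,5)
river: ρ → (5,8,-2)
river: ρ → (-2,8,5)
river: ρ → (5,2,-5)
closes: descent 0, river 6
min |a| on river = 2

2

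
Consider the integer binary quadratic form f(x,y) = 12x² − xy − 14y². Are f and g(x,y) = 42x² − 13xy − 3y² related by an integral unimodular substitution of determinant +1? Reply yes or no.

D₁ = 673, D₂ = 673
river cycle of f (length 58): (12, 23, -3), (-3, 25, 4), (4, 23, -9), (-9, 13, 14), (14, 15, -8), (-8, 17, 12), (12, 7, -13), (-13, 19, 6), (6, 17, -16), (-16, 15, 7), … (48 more)
river cycle of g (length 58): (-3, 25, 4), (4, 23, -9), (-9, 13, 14), (14, 15, -8), (-8, 17, 12), (12, 7, -13), (-13, 19, 6), (6, 17, -16), (-16, 15, 7), (7, 13, -18), … (48 more)
cycles coincide ⇒ equivalent

yes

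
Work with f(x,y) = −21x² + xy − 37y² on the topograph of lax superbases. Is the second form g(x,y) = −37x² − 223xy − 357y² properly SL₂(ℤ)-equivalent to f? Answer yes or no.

D₁ = -3107, D₂ = -3107
f is negative-definite; reduce −f:
−f: reduced (well bottom): (21,-1,37) with a≤c, −a<b≤a
flip sign back: reduced form of f is (-21,1,-37)
g is negative-definite; reduce −g:
−g: translate: b→1 (≡223 mod 74), so (37,223,357)→(37,1,21)
−g: flip: (37,1,21)→(21,-1,37)
−g: reduced (well bottom): (21,-1,37) with a≤c, −a<b≤a
flip sign back: reduced form of g is (-21,1,-37)
reduced forms (-21, 1, -37) vs (-21, 1, -37) ⇒ equivalent

yes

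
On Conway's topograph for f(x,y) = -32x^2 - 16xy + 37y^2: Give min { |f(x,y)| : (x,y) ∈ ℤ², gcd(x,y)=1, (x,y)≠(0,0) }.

descent: ρ → (37,16,-32)  [lands on river]
river: ρ → (-32,48,21)
river: ρ → (21,36,-44)
river: ρ → (-44,52,13)
river: ρ → (13,52,-44)
river: ρ → (-44,36,21)
river: ρ → (21,48,-32)
river: ρ → (-32,16,37)
river: ρ → (37,58,-11)
river: ρ → (-11,52,52)
river: ρ → (52,52,-11)
river: ρ → (-11,58,37)
closes: descent 1, river 12
min |a| on river = 11

11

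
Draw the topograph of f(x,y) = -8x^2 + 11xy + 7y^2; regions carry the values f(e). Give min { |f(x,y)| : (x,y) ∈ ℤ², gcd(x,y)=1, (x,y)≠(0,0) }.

river: ρ → (7,17,-2)
river: ρ → (-2,15,15)
river: ρ → (15,15,-2)
river: ρ → (-2,17,7)
river: ρ → (7,11,-8)
river: ρ → (-8,5,10)
river: ρ → (10,15,-3)
river: ρ → (-3,15,10)
river: ρ → (10,5,-8)
river: ρ → (-8,11,7)
closes: descent 0, river 10
min |a| on river = 2

2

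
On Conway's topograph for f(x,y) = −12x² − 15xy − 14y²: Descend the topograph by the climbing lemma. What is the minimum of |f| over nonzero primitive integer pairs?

translate: b→-9 (≡15 mod 24), so (12,15,14)→(12,-9,11)
flip: (12,-9,11)→(11,9,12)
reduced (well bottom): (11,9,12) with a≤c, −a<b≤a
well minimum |f| = |-11| = 11 (negative-definite)

11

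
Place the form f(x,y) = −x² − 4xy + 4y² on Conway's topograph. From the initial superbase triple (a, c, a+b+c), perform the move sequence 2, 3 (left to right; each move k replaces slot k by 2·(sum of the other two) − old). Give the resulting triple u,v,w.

start (-1,4,-1) = (f(1,0),f(0,1),f(1,1))
replace slot 2: 2·((-1)+(-1)) − 4 = -8 → (-1,-8,-1)
replace slot 3: 2·((-1)+(-8)) − (-1) = -17 → (-1,-8,-17)

-1,-8,-17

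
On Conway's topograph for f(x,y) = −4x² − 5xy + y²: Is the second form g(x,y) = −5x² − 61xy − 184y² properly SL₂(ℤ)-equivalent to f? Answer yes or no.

D₁ = 41, D₂ = 41
river cycle of f (length 10): (1, 5, -4), (-4, 3, 2), (2, 5, -2), (-2, 3, 4), (4, 5, -1), (-1, 5, 4), (4, 3, -2), (-2, 5, 2), (2, 3, -4), (-4, 5, 1)
river cycle of g (length 10): (2, 5, -2), (-2, 3, 4), (4, 5, -1), (-1, 5, 4), (4, 3, -2), (-2, 5, 2), (2, 3, -4), (-4, 5, 1), (1, 5, -4), (-4, 3, 2)
cycles coincide ⇒ equivalent

yes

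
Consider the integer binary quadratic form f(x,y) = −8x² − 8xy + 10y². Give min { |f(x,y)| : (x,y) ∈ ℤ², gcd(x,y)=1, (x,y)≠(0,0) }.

descent: ρ → (10,8,-8)  [lands on river]
river: ρ → (-8,8,10)
river: ρ → (10,12,-6)
river: ρ → (-6,12,10)
closes: descent 1, river 4
min |a| on river = 6

6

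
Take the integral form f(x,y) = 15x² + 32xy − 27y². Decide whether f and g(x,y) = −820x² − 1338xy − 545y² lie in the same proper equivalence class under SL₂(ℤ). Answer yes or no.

D₁ = 2644, D₂ = 2644
river cycle of f (length 78): (-27, 22, 20), (20, 18, -29), (-29, 40, 9), (9, 50, -4), (-4, 46, 33), (33, 20, -17), (-17, 48, 5), (5, 42, -44), (-44, 46, 3), (3, 50, -12), … (68 more)
river cycle of g (length 78): (-27, 22, 20), (20, 18, -29), (-29, 40, 9), (9, 50, -4), (-4, 46, 33), (33, 20, -17), (-17, 48, 5), (5, 42, -44), (-44, 46, 3), (3, 50, -12), … (68 more)
cycles coincide ⇒ equivalent

yes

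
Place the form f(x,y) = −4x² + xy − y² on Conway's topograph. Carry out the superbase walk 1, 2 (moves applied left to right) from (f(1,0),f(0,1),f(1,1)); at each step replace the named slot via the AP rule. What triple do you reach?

start (-4,-1,-4) = (f(1,0),f(0,1),f(1,1))
replace slot 1: 2·((-1)+(-4)) − (-4) = -6 → (-6,-1,-4)
replace slot 2: 2·((-6)+(-4)) − (-1) = -19 → (-6,-19,-4)

-6,-19,-4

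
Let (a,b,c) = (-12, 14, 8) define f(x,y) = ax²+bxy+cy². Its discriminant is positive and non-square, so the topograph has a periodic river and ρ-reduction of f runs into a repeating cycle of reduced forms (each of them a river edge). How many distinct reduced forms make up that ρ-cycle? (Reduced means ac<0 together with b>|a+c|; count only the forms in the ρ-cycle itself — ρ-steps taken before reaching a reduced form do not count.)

D = 580, ⌊√D⌋ = 24
river: ρ → (8,18,-8)
river: ρ → (-8,14,12)
river: ρ → (12,10,-10)
river: ρ → (-10,10,12)
river: ρ → (12,14,-8)
river: ρ → (-8,18,8)
river: ρ → (8,14,-12)
river: ρ → (-12,10,10)
river: ρ → (10,10,-12)
river: ρ → (-12,14,8)
ρ-cycle length = 10 (tail of 0 descent steps not counted)

10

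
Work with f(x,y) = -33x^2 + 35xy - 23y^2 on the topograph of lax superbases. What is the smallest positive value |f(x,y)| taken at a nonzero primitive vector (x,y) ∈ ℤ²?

translate: b→31 (≡-35 mod 66), so (33,-35,23)→(33,31,21)
flip: (33,31,21)→(21,-31,33)
translate: b→11 (≡-31 mod 42), so (21,-31,33)→(21,11,23)
reduced (well bottom): (21,11,23) with a≤c, −a<b≤a
well minimum |f| = |-21| = 21 (negative-definite)

21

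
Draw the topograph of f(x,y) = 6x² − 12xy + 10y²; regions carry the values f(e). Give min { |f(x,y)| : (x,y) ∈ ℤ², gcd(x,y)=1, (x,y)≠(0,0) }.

translate: b→0 (≡-12 mod 12), so (6,-12,10)→(6,0,4)
flip: (6,0,4)→(4,0,6)
reduced (well bottom): (4,0,6) with a≤c, −a<b≤a
well minimum = a = 4

4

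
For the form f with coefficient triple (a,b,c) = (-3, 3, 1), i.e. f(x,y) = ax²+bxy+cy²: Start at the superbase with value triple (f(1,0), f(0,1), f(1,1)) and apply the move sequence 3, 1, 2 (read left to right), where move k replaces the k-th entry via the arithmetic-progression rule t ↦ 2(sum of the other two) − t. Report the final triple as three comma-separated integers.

start (-3,1,1) = (f(1,0),f(0,1),f(1,1))
replace slot 3: 2·((-3)+1) − 1 = -5 → (-3,1,-5)
replace slot 1: 2·(1+(-5)) − (-3) = -5 → (-5,1,-5)
replace slot 2: 2·((-5)+(-5)) − 1 = -21 → (-5,-21,-5)

-5,-21,-5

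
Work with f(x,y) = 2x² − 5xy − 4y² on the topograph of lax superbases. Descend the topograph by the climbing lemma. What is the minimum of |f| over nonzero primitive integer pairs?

descent: ρ → (-4,5,2)  [lands on river]
river: ρ → (2,7,-1)
river: ρ → (-1,7,2)
river: ρ → (2,5,-4)
river: ρ → (-4,3,3)
river: ρ → (3,3,-4)
closes: descent 1, river 6
min |a| on river = 1

1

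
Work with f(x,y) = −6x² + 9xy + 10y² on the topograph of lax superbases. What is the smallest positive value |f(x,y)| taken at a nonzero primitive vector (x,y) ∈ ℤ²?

river: ρ → (10,11,-5)
river: ρ → (-5,9,12)
river: ρ → (12,15,-2)
river: ρ → (-2,17,4)
river: ρ → (4,15,-6)
river: ρ → (-6,9,10)
closes: descent 0, river 6
min |a| on river = 2

2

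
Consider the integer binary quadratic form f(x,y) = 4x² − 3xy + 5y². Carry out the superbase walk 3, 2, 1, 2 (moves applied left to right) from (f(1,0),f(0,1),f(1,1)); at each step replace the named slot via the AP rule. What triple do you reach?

start (4,5,6) = (f(1,0),f(0,1),f(1,1))
replace slot 3: 2·(4+5) − 6 = 12 → (4,5,12)
replace slot 2: 2·(4+12) − 5 = 27 → (4,27,12)
replace slot 1: 2·(27+12) − 4 = 74 → (74,27,12)
replace slot 2: 2·(74+12) − 27 = 145 → (74,145,12)

74,145,12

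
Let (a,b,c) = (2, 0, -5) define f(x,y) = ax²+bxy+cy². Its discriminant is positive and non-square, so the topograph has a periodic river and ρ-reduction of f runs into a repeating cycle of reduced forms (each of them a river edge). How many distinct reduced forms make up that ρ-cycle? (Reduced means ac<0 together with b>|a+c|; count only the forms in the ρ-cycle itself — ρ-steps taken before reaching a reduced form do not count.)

D = 40, ⌊√D⌋ = 6
descent: ρ → (-5,0,2)
descent: ρ → (2,4,-3)  [lands on river]
river: ρ → (-3,2,3)
river: ρ → (3,4,-2)
river: ρ → (-2,4,3)
river: ρ → (3,2,-3)
river: ρ → (-3,4,2)
ρ-cycle length = 6 (tail of 2 descent steps not counted)

6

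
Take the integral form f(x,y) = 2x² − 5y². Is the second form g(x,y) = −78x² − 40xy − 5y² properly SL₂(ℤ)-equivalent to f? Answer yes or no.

D₁ = 40, D₂ = 40
river cycle of f (length 6): (2, 4, -3), (-3, 2, 3), (3, 4, -2), (-2, 4, 3), (3, 2, -3), (-3, 4, 2)
river cycle of g (length 6): (2, 4, -3), (-3, 2, 3), (3, 4, -2), (-2, 4, 3), (3, 2, -3), (-3, 4, 2)
cycles coincide ⇒ equivalent

yes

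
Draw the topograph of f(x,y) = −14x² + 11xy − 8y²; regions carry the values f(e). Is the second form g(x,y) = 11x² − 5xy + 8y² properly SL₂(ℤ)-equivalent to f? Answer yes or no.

D₁ = -327, D₂ = -327
f is negative-definite; reduce −f:
−f: flip: (14,-11,8)→(8,11,14)
−f: translate: b→-5 (≡11 mod 16), so (8,11,14)→(8,-5,11)
−f: reduced (well bottom): (8,-5,11) with a≤c, −a<b≤a
flip sign back: reduced form of f is (-8,5,-11)
g: flip: (11,-5,8)→(8,5,11)
g: reduced (well bottom): (8,5,11) with a≤c, −a<b≤a
reduced forms (-8, 5, -11) vs (8, 5, 11) ⇒ inequivalent

no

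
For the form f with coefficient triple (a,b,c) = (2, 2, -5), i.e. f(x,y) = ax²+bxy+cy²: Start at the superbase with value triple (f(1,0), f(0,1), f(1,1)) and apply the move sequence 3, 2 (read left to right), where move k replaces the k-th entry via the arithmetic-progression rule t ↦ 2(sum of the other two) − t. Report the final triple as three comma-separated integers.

start (2,-5,-1) = (f(1,0),f(0,1),f(1,1))
replace slot 3: 2·(2+(-5)) − (-1) = -5 → (2,-5,-5)
replace slot 2: 2·(2+(-5)) − (-5) = -1 → (2,-1,-5)

2,-1,-5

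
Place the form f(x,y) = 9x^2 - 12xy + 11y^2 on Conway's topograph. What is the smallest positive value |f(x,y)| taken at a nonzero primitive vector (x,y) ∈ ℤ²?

translate: b→6 (≡-12 mod 18), so (9,-12,11)→(9,6,8)
flip: (9,6,8)→(8,-6,9)
reduced (well bottom): (8,-6,9) with a≤c, −a<b≤a
well minimum = a = 8

8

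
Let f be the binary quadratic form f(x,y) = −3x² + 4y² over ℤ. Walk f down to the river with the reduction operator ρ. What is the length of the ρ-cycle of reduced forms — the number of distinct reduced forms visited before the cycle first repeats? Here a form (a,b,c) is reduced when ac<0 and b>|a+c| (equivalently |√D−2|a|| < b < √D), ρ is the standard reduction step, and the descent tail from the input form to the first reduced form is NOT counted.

D = 48, ⌊√D⌋ = 6
descent: ρ → (4,0,-3)
descent: ρ → (-3,6,1)  [lands on river]
river: ρ → (1,6,-3)
ρ-cycle length = 2 (tail of 2 descent steps not counted)

2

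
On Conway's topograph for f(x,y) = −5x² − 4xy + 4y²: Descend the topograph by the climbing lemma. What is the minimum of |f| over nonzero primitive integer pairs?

descent: ρ → (4,4,-5)  [lands on river]
river: ρ → (-5,6,3)
river: ρ → (3,6,-5)
river: ρ → (-5,4,4)
closes: descent 1, river 4
min |a| on river = 3

3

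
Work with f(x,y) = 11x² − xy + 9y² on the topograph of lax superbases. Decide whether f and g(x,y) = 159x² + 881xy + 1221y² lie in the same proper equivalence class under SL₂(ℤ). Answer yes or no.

D₁ = -395, D₂ = -395
f: flip: (11,-1,9)→(9,1,11)
f: reduced (well bottom): (9,1,11) with a≤c, −a<b≤a
g: translate: b→-73 (≡881 mod 318), so (159,881,1221)→(159,-73,9)
g: flip: (159,-73,9)→(9,73,159)
g: translate: b→1 (≡73 mod 18), so (9,73,159)→(9,1,11)
g: reduced (well bottom): (9,1,11) with a≤c, −a<b≤a
reduced forms (9, 1, 11) vs (9, 1, 11) ⇒ equivalent

yes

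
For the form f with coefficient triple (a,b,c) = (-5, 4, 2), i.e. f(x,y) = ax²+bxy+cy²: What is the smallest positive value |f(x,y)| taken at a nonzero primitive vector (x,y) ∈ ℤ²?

river: ρ → (2,4,-5)
river: ρ → (-5,6,1)
river: ρ → (1,6,-5)
river: ρ → (-5,4,2)
closes: descent 0, river 4
min |a| on river = 1

1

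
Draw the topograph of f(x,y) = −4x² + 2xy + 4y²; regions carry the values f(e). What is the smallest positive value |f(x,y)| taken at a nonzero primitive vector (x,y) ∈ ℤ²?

river: ρ → (4,6,-2)
river: ρ → (-2,6,4)
river: ρ → (4,2,-4)
river: ρ → (-4,6,2)
river: ρ → (2,6,-4)
river: ρ → (-4,2,4)
closes: descent 0, river 6
min |a| on river = 2

2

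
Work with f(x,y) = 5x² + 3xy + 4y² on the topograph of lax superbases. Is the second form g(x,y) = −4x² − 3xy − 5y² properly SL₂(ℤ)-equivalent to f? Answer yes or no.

D₁ = -71, D₂ = -71
f: flip: (5,3,4)→(4,-3,5)
f: reduced (well bottom): (4,-3,5) with a≤c, −a<b≤a
g is negative-definite; reduce −g:
−g: reduced (well bottom): (4,3,5) with a≤c, −a<b≤a
flip sign back: reduced form of g is (-4,-3,-5)
reduced forms (4, -3, 5) vs (-4, -3, -5) ⇒ inequivalent

no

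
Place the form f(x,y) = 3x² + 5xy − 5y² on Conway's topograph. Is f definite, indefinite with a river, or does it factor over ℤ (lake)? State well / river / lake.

D = b²−4ac = 5² − 4·3·(-5) = 85
D > 0 non-square ⇒ indefinite ⇒ periodic river

river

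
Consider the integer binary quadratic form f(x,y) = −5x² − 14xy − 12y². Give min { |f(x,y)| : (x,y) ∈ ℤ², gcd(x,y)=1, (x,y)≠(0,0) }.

translate: b→4 (≡14 mod 10), so (5,14,12)→(5,4,3)
flip: (5,4,3)→(3,-4,5)
translate: b→2 (≡-4 mod 6), so (3,-4,5)→(3,2,4)
reduced (well bottom): (3,2,4) with a≤c, −a<b≤a
well minimum |f| = |-3| = 3 (negative-definite)

3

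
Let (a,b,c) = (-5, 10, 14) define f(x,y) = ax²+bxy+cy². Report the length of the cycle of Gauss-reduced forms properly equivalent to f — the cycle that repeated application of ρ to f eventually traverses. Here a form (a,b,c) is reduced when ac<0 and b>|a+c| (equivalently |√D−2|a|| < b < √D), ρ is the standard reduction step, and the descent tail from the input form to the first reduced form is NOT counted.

D = 380, ⌊√D⌋ = 19
river: ρ → (14,18,-1)
river: ρ → (-1,18,14)
river: ρ → (14,10,-5)
river: ρ → (-5,10,14)
ρ-cycle length = 4 (tail of 0 descent steps not counted)

4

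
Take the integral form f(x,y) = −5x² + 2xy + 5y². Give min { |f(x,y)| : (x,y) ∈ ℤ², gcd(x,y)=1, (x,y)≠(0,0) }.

river: ρ → (5,8,-2)
river: ρ → (-2,8,5)
river: ρ → (5,2,-5)
river: ρ → (-5,8,2)
river: ρ → (2,8,-5)
river: ρ → (-5,2,5)
closes: descent 0, river 6
min |a| on river = 2

2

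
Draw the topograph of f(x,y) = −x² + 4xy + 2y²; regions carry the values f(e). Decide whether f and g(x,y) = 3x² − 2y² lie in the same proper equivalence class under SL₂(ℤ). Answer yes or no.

D₁ = 24, D₂ = 24
river cycle of f (length 2): (2, 4, -1), (-1, 4, 2)
river cycle of g (length 2): (-2, 4, 1), (1, 4, -2)
cycles differ ⇒ inequivalent

no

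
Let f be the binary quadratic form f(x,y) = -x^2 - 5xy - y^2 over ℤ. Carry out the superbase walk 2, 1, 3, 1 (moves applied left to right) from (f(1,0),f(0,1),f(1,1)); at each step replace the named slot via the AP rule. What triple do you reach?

start (-1,-1,-7) = (f(1,0),f(0,1),f(1,1))
replace slot 2: 2·((-1)+(-7)) − (-1) = -15 → (-1,-15,-7)
replace slot 1: 2·((-15)+(-7)) − (-1) = -43 → (-43,-15,-7)
replace slot 3: 2·((-43)+(-15)) − (-7) = -109 → (-43,-15,-109)
replace slot 1: 2·((-15)+(-109)) − (-43) = -205 → (-205,-15,-109)

-205,-15,-109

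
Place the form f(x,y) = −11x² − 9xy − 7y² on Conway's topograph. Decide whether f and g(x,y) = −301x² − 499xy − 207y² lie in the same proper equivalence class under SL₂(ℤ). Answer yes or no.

D₁ = -227, D₂ = -227
f is negative-definite; reduce −f:
−f: flip: (11,9,7)→(7,-9,11)
−f: translate: b→5 (≡-9 mod 14), so (7,-9,11)→(7,5,9)
−f: reduced (well bottom): (7,5,9) with a≤c, −a<b≤a
flip sign back: reduced form of f is (-7,-5,-9)
g is negative-definite; reduce −g:
−g: translate: b→-103 (≡499 mod 602), so (301,499,207)→(301,-103,9)
−g: flip: (301,-103,9)→(9,103,301)
−g: translate: b→-5 (≡103 mod 18), so (9,103,301)→(9,-5,7)
−g: flip: (9,-5,7)→(7,5,9)
−g: reduced (well bottom): (7,5,9) with a≤c, −a<b≤a
flip sign back: reduced form of g is (-7,-5,-9)
reduced forms (-7, -5, -9) vs (-7, -5, -9) ⇒ equivalent

yes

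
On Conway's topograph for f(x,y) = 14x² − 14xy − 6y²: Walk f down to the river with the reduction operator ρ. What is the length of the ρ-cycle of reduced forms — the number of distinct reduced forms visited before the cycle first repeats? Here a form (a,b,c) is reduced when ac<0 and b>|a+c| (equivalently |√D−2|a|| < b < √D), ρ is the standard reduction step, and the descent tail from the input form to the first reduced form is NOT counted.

D = 532, ⌊√D⌋ = 23
descent: ρ → (-6,14,14)  [lands on river]
river: ρ → (14,14,-6)
river: ρ → (-6,22,2)
river: ρ → (2,22,-6)
ρ-cycle length = 4 (tail of 1 descent step not counted)

4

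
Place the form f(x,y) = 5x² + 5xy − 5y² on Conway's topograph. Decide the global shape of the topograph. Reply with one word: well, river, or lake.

D = b²−4ac = 5² − 4·5·(-5) = 125
D > 0 non-square ⇒ indefinite ⇒ periodic river

river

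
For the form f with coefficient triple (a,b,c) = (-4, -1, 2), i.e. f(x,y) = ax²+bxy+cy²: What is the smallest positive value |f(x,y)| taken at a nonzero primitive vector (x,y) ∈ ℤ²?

descent: ρ → (2,5,-1)  [lands on river]
river: ρ → (-1,5,2)
river: ρ → (2,3,-3)
river: ρ → (-3,3,2)
closes: descent 1, river 4
min |a| on river = 1

1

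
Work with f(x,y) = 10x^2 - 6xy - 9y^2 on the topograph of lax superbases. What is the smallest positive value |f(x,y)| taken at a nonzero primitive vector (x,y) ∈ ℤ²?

descent: ρ → (-9,6,10)  [lands on river]
river: ρ → (10,14,-5)
river: ρ → (-5,16,7)
river: ρ → (7,12,-9)
closes: descent 1, river 4
min |a| on river = 5

5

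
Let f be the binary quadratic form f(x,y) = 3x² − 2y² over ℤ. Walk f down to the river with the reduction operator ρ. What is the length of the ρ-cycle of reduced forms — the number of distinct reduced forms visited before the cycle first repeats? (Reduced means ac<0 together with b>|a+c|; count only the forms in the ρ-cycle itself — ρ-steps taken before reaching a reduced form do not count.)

D = 24, ⌊√D⌋ = 4
descent: ρ → (-2,4,1)  [lands on river]
river: ρ → (1,4,-2)
ρ-cycle length = 2 (tail of 1 descent step not counted)

2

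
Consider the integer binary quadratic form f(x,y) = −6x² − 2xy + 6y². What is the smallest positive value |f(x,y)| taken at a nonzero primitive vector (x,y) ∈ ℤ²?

descent: ρ → (6,2,-6)  [lands on river]
river: ρ → (-6,10,2)
river: ρ → (2,10,-6)
river: ρ → (-6,2,6)
river: ρ → (6,10,-2)
river: ρ → (-2,10,6)
closes: descent 1, river 6
min |a| on river = 2

2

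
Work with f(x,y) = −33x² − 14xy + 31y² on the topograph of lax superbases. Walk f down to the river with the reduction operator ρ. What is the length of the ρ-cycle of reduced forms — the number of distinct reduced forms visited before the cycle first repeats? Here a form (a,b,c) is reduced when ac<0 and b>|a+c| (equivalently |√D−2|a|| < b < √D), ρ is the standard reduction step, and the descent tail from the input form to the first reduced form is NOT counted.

D = 4288, ⌊√D⌋ = 65
descent: ρ → (31,14,-33)  [lands on river]
river: ρ → (-33,52,12)
river: ρ → (12,44,-49)
river: ρ → (-49,54,7)
river: ρ → (7,58,-33)
river: ρ → (-33,8,32)
river: ρ → (32,56,-9)
river: ρ → (-9,52,44)
river: ρ → (44,36,-17)
river: ρ → (-17,32,48)
river: ρ → (48,64,-1)
river: ρ → (-1,64,48)
river: ρ → (48,32,-17)
river: ρ → (-17,36,44)
river: ρ → (44,52,-9)
river: ρ → (-9,56,32)
river: ρ → (32,8,-33)
river: ρ → (-33,58,7)
river: ρ → (7,54,-49)
river: ρ → (-49,44,12)
river: ρ → (12,52,-33)
river: ρ → (-33,14,31)
river: ρ → (31,48,-16)
river: ρ → (-16,48,31)
ρ-cycle length = 24 (tail of 1 descent step not counted)

24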